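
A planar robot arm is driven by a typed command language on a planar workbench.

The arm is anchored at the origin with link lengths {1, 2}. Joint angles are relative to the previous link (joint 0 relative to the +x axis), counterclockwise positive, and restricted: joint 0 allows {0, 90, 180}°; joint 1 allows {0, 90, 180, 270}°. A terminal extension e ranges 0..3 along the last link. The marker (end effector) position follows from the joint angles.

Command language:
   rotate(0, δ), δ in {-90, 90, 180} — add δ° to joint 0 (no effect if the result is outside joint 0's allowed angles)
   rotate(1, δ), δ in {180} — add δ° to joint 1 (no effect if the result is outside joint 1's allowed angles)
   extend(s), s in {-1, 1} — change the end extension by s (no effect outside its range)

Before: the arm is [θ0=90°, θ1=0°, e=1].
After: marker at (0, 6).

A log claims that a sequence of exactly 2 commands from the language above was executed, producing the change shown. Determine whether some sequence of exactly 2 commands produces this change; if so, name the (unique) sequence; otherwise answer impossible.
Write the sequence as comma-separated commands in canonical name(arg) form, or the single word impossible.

extend(1), extend(1)

t0: [θ0=90°, θ1=0°, e=1]
step 1 (extend(1)): [θ0=90°, θ1=0°, e=2]
step 2 (extend(1)): [θ0=90°, θ1=0°, e=3]
no rival 2-sequence matches.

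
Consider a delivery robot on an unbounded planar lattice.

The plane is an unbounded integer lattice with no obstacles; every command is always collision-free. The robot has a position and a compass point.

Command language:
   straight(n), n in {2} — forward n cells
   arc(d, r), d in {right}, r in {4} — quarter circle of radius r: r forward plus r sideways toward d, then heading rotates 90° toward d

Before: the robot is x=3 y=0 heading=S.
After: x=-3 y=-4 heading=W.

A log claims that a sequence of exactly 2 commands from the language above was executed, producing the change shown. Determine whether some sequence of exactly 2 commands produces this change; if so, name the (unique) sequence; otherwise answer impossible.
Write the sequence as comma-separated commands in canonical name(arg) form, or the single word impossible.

arc(right, 4), straight(2)

key: running straight(2) before arc(right, 4) would end elsewhere — order is forced
begin: x=3 y=0 heading=S
step 1 (arc(right, 4)): x=-1 y=-4 heading=W
step 2 (straight(2)): x=-3 y=-4 heading=W
uniquely the one of 4 2-step routes that fits.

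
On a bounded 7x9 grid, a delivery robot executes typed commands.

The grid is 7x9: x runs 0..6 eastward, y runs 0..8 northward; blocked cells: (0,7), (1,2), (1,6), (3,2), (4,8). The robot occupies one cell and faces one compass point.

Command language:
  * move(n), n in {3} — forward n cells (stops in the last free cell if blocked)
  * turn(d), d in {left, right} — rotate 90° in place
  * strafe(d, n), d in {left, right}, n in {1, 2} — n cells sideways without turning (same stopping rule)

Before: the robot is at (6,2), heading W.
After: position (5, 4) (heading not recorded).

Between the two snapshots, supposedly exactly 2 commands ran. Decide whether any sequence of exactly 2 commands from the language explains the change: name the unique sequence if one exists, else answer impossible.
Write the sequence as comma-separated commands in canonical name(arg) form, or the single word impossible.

no 2-step route produces this change.

impossible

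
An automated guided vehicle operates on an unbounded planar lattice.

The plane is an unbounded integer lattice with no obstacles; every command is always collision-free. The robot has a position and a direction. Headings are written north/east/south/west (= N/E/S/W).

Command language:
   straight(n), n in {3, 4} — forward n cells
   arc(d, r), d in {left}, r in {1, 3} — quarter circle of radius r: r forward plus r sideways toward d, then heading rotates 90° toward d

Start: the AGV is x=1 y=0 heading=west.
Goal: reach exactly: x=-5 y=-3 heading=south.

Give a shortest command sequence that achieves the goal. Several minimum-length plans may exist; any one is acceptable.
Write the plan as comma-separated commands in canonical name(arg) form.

t0: x=1 y=0 heading=west
step 1 (straight(3)): x=-2 y=0 heading=west
step 2 (arc(left, 3)): x=-5 y=-3 heading=south
minimal: 2 command(s), checked below 2.

straight(3), arc(left, 3)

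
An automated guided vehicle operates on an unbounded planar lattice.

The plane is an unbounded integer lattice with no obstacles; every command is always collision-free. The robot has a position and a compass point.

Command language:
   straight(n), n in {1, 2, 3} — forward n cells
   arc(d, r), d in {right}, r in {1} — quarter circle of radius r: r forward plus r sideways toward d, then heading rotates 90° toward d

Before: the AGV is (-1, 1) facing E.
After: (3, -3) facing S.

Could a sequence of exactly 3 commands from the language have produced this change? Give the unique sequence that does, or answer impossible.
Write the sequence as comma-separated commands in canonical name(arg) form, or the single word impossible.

key: position moved to (3,-3) AND the heading swung to S — translation plus rotation needed
initial: (-1, 1) facing E
t=1 straight(3) ⇒ (2, 1) facing E
t=2 arc(right, 1) ⇒ (3, 0) facing S
t=3 straight(3) ⇒ (3, -3) facing S
uniquely the one of 64 3-step routes that fits.

straight(3), arc(right, 1), straight(3)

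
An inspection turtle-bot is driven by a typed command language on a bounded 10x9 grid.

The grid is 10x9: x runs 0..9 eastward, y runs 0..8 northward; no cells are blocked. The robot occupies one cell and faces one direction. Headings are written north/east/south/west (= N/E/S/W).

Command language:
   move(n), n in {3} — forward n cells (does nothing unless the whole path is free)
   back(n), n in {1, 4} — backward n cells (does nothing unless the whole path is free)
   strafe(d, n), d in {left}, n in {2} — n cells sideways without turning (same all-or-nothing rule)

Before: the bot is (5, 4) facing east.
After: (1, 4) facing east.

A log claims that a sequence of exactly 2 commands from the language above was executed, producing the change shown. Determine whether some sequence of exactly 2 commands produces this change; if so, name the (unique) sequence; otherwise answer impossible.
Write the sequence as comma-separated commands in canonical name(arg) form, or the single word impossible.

back(4), back(4)

key: the second back(4) would leave the grid, so it does nothing
begin: (5, 4) facing east
[1] after back(4): (1, 4) facing east
[2] after back(4): (1, 4) facing east
no rival 2-sequence matches.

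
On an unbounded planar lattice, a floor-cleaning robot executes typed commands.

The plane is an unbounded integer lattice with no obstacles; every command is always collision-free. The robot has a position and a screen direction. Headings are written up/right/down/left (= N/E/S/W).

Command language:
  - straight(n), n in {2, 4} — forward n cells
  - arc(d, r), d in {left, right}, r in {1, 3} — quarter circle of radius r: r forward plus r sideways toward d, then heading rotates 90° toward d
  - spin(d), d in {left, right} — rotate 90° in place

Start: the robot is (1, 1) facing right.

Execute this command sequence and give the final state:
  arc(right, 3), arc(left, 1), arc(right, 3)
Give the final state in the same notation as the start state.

start: (1, 1) facing right
t=1 arc(right, 3) ⇒ (4, -2) facing down
t=2 arc(left, 1) ⇒ (5, -3) facing right
t=3 arc(right, 3) ⇒ (8, -6) facing down

(8, -6) facing down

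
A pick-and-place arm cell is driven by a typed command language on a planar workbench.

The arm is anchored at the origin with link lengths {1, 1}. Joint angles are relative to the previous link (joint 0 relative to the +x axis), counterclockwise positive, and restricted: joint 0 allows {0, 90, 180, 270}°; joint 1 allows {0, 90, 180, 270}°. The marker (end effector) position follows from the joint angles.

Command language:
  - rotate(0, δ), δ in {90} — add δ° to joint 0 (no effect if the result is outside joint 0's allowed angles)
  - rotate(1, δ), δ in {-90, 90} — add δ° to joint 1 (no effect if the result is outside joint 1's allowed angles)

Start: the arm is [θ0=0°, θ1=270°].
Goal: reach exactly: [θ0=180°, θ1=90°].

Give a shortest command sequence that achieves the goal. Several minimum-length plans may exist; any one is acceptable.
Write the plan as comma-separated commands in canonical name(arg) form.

from: [θ0=0°, θ1=270°]
1. rotate(1, 90) → [θ0=0°, θ1=0°]
2. rotate(1, 90) → [θ0=0°, θ1=90°]
3. rotate(0, 90) → [θ0=90°, θ1=90°]
4. rotate(0, 90) → [θ0=180°, θ1=90°]
no 3-step plan works, so 4 is optimal.

rotate(1, 90), rotate(1, 90), rotate(0, 90), rotate(0, 90)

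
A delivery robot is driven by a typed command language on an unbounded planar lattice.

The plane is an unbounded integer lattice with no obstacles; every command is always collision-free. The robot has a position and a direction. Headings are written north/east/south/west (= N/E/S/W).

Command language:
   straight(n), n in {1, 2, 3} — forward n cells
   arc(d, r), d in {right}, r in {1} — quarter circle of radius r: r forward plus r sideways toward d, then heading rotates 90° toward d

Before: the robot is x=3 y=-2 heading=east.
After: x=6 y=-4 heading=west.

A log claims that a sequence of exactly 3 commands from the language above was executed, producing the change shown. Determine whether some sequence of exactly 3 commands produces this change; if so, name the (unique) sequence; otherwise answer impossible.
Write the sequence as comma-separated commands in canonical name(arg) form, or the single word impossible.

key: order matters: swapping straight(3) and arc(right, 1) lands elsewhere
from: x=3 y=-2 heading=east
t=1 straight(3) ⇒ x=6 y=-2 heading=east
t=2 arc(right, 1) ⇒ x=7 y=-3 heading=south
t=3 arc(right, 1) ⇒ x=6 y=-4 heading=west
no rival 3-sequence matches.

straight(3), arc(right, 1), arc(right, 1)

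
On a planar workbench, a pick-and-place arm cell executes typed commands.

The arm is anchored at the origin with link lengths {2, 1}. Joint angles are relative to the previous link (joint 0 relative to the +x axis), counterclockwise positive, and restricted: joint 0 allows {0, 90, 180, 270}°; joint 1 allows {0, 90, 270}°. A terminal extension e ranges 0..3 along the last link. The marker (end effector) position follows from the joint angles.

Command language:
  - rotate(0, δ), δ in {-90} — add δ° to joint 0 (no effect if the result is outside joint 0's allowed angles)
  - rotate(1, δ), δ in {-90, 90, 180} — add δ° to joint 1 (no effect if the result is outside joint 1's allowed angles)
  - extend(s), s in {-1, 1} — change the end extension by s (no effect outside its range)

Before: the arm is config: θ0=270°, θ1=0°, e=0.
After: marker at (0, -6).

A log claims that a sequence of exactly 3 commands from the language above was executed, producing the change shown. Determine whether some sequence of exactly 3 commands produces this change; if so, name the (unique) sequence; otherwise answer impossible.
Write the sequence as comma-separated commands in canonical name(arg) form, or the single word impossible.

t0: config: θ0=270°, θ1=0°, e=0
t=1 extend(1) ⇒ config: θ0=270°, θ1=0°, e=1
t=2 extend(1) ⇒ config: θ0=270°, θ1=0°, e=2
t=3 extend(1) ⇒ config: θ0=270°, θ1=0°, e=3
all 216 alternatives checked — unique.

extend(1), extend(1), extend(1)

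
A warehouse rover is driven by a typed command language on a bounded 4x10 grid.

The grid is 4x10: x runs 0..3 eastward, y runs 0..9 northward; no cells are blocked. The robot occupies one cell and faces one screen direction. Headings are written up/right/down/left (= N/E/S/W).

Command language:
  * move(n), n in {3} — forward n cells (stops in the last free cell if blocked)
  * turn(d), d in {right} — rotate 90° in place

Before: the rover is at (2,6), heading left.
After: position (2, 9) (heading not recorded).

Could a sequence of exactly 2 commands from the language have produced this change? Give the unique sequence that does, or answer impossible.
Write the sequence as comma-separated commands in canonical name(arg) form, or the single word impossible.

turn(right), move(3)

key: order matters: swapping turn(right) and move(3) lands elsewhere
from: at (2,6), heading left
[1] after turn(right): at (2,6), heading up
[2] after move(3): at (2,9), heading up
no rival 2-sequence matches.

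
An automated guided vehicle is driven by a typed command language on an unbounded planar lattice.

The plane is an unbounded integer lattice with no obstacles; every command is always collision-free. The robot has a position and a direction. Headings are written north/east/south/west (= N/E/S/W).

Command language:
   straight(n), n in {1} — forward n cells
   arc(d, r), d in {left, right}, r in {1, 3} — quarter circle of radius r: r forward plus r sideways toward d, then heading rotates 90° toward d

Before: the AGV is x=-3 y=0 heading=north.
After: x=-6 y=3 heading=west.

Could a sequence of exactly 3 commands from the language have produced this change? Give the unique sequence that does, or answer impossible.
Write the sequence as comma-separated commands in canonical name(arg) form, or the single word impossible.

key: position moved to (-6,3) AND the heading swung to W — translation plus rotation needed
initial: x=-3 y=0 heading=north
t=1 arc(left, 1) ⇒ x=-4 y=1 heading=west
t=2 arc(right, 1) ⇒ x=-5 y=2 heading=north
t=3 arc(left, 1) ⇒ x=-6 y=3 heading=west
no rival 3-sequence matches.

arc(left, 1), arc(right, 1), arc(left, 1)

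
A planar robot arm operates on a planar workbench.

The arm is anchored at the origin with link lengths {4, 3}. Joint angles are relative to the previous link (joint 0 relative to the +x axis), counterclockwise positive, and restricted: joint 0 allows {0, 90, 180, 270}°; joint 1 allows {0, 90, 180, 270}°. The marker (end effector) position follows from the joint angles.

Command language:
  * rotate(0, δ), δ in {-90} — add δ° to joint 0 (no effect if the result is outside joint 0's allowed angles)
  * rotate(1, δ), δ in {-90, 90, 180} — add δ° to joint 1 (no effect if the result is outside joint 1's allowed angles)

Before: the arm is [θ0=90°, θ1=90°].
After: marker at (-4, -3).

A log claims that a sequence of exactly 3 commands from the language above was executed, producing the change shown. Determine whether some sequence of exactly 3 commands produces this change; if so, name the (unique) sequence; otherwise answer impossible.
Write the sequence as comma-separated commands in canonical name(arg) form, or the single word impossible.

initial: [θ0=90°, θ1=90°]
step 1 (rotate(0, -90)): [θ0=0°, θ1=90°]
step 2 (rotate(0, -90)): [θ0=270°, θ1=90°]
step 3 (rotate(0, -90)): [θ0=180°, θ1=90°]
uniquely the one of 64 3-step routes that fits.

rotate(0, -90), rotate(0, -90), rotate(0, -90)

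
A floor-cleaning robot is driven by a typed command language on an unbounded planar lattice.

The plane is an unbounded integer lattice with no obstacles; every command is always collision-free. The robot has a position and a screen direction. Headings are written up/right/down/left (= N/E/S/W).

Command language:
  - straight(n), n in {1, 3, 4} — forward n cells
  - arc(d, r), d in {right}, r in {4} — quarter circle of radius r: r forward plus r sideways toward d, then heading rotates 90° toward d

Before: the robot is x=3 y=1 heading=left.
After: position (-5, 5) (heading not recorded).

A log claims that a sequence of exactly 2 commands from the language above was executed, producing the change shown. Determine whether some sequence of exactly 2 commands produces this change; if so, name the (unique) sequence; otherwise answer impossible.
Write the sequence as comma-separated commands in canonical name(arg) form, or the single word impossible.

key: running arc(right, 4) before straight(4) would end elsewhere — order is forced
initial: x=3 y=1 heading=left
t=1 straight(4) ⇒ x=-1 y=1 heading=left
t=2 arc(right, 4) ⇒ x=-5 y=5 heading=up
no rival 2-sequence matches.

straight(4), arc(right, 4)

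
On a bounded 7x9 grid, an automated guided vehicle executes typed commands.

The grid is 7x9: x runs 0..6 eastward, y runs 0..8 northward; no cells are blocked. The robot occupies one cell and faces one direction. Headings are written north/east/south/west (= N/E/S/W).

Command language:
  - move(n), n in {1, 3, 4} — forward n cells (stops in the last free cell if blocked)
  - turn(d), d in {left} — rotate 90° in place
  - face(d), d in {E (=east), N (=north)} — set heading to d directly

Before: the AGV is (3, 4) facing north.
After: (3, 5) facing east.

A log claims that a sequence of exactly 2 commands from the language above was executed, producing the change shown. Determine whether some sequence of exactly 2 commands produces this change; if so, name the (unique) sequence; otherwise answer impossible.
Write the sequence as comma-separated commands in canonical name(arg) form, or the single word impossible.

move(1), face(E)

key: position moved to (3,5) AND the heading swung to E — translation plus rotation needed
start: (3, 4) facing north
t=1 move(1) ⇒ (3, 5) facing north
t=2 face(E) ⇒ (3, 5) facing east
uniquely the one of 36 2-step routes that fits.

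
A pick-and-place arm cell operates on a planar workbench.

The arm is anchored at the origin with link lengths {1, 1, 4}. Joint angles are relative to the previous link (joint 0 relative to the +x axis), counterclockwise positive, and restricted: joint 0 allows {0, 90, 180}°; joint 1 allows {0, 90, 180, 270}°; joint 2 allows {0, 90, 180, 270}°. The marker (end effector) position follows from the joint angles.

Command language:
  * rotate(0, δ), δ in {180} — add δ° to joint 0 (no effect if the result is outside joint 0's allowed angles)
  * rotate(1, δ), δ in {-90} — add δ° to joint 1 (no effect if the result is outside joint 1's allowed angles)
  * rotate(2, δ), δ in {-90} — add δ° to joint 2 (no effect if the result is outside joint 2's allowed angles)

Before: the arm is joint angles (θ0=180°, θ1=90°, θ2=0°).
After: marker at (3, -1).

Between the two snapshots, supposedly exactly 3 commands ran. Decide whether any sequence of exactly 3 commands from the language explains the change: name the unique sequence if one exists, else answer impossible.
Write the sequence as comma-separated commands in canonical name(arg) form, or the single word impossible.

rotate(2, -90), rotate(2, -90), rotate(2, -90)

initial: joint angles (θ0=180°, θ1=90°, θ2=0°)
t=1 rotate(2, -90) ⇒ joint angles (θ0=180°, θ1=90°, θ2=270°)
t=2 rotate(2, -90) ⇒ joint angles (θ0=180°, θ1=90°, θ2=180°)
t=3 rotate(2, -90) ⇒ joint angles (θ0=180°, θ1=90°, θ2=90°)
all 27 alternatives checked — unique.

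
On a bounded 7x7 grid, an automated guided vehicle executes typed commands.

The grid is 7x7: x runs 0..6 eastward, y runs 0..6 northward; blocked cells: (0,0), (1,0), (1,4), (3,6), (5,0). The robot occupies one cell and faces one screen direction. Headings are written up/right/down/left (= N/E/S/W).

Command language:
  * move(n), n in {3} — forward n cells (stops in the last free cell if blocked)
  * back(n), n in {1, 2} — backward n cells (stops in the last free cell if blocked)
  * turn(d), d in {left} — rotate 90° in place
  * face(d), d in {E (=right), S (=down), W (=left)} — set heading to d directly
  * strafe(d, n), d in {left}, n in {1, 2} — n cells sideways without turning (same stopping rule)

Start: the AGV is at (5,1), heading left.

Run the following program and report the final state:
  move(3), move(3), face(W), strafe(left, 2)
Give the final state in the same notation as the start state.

start: at (5,1), heading left
1. move(3) → at (2,1), heading left
2. move(3) → at (0,1), heading left
3. face(W) → at (0,1), heading left
4. strafe(left, 2) → at (0,1), heading left

at (0,1), heading left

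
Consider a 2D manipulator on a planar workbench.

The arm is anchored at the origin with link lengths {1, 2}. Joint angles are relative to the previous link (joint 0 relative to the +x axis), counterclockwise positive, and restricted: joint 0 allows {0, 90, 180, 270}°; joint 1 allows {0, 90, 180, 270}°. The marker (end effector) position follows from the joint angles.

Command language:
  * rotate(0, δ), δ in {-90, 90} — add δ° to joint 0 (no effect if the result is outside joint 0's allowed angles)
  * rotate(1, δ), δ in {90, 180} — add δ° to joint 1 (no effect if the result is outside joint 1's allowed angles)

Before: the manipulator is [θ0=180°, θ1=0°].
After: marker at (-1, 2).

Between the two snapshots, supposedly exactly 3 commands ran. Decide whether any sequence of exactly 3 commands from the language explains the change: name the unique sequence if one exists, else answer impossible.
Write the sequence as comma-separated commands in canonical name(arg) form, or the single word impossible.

t0: [θ0=180°, θ1=0°]
t=1 rotate(1, 90) ⇒ [θ0=180°, θ1=90°]
t=2 rotate(1, 90) ⇒ [θ0=180°, θ1=180°]
t=3 rotate(1, 90) ⇒ [θ0=180°, θ1=270°]
no other 3-command option fits: unique.

rotate(1, 90), rotate(1, 90), rotate(1, 90)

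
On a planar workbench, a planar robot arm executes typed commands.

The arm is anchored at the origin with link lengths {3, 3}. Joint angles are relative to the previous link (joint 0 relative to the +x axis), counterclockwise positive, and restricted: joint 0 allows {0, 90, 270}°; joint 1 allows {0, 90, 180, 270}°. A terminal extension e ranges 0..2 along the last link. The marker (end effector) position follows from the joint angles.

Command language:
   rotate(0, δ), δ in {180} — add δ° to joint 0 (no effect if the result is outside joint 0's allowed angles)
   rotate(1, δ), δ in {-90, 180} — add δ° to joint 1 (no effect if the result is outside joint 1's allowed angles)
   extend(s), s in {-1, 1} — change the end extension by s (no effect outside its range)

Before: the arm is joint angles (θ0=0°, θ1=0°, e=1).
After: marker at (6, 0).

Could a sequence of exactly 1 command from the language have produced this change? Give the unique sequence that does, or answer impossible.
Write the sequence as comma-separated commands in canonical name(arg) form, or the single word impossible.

start: joint angles (θ0=0°, θ1=0°, e=1)
step 1 (extend(-1)): joint angles (θ0=0°, θ1=0°, e=0)
all 5 alternatives checked — unique.

extend(-1)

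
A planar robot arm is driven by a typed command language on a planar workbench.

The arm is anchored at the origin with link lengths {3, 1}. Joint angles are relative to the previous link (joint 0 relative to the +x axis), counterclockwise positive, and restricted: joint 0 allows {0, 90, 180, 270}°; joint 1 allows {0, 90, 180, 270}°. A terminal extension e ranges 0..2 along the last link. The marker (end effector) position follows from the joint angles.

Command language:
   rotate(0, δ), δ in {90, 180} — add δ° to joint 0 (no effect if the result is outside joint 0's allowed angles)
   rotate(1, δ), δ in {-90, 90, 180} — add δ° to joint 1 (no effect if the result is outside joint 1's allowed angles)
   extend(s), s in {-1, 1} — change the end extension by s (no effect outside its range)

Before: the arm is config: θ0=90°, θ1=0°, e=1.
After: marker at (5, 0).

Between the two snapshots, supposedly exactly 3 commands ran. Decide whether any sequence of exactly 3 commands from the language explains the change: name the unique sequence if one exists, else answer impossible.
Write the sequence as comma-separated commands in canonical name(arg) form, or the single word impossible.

rotate(0, 90), rotate(0, 90), rotate(0, 90)

from: config: θ0=90°, θ1=0°, e=1
t=1 rotate(0, 90) ⇒ config: θ0=180°, θ1=0°, e=1
t=2 rotate(0, 90) ⇒ config: θ0=270°, θ1=0°, e=1
t=3 rotate(0, 90) ⇒ config: θ0=0°, θ1=0°, e=1
all 343 alternatives checked — unique.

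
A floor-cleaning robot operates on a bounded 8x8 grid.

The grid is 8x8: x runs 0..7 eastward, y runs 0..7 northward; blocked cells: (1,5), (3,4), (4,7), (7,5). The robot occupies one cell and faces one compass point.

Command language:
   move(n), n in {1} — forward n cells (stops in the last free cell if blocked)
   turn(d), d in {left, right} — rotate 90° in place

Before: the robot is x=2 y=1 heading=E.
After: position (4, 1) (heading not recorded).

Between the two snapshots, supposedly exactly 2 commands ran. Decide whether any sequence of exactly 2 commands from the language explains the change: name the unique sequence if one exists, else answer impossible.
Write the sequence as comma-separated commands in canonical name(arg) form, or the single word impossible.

move(1), move(1)

t0: x=2 y=1 heading=E
t=1 move(1) ⇒ x=3 y=1 heading=E
t=2 move(1) ⇒ x=4 y=1 heading=E
no other 2-command option fits: unique.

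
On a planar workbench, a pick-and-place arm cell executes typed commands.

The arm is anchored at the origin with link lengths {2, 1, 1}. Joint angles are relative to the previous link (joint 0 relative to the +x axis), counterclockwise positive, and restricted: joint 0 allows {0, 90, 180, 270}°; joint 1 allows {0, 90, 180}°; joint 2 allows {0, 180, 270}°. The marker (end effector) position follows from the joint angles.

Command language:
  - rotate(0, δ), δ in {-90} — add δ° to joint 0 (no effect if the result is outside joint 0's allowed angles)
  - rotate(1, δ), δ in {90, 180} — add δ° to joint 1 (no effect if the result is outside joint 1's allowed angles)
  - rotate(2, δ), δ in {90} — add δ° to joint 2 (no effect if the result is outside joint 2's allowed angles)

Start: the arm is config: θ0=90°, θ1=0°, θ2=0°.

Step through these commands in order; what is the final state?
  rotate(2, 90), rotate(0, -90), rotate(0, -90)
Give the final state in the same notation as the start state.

config: θ0=270°, θ1=0°, θ2=0°

initial: config: θ0=90°, θ1=0°, θ2=0°
[1] after rotate(2, 90): config: θ0=90°, θ1=0°, θ2=0°
[2] after rotate(0, -90): config: θ0=0°, θ1=0°, θ2=0°
[3] after rotate(0, -90): config: θ0=270°, θ1=0°, θ2=0°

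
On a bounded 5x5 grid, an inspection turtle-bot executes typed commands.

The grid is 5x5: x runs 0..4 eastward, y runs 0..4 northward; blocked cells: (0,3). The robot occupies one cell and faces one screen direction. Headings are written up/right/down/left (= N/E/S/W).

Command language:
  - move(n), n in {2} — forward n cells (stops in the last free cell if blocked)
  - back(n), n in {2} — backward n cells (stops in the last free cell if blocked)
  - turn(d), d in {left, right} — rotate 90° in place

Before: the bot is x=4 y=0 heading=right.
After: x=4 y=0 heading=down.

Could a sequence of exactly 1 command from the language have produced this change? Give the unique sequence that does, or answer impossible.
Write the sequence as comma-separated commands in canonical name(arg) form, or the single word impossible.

turn(right)

key: parked at (4,0) the whole time — nothing moves the robot
begin: x=4 y=0 heading=right
step 1 (turn(right)): x=4 y=0 heading=down
uniquely the one of 4 1-step routes that fits.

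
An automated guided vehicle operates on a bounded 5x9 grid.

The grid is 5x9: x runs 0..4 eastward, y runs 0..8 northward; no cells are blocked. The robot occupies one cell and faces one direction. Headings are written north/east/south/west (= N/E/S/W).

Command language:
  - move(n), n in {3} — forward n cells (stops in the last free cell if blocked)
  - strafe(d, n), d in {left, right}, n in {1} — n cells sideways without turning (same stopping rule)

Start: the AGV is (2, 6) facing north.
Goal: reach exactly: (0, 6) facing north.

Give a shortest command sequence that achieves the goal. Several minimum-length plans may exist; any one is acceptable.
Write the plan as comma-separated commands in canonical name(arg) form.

strafe(left, 1), strafe(left, 1)

begin: (2, 6) facing north
t=1 strafe(left, 1) ⇒ (1, 6) facing north
t=2 strafe(left, 1) ⇒ (0, 6) facing north
no 1-step plan works, so 2 is optimal.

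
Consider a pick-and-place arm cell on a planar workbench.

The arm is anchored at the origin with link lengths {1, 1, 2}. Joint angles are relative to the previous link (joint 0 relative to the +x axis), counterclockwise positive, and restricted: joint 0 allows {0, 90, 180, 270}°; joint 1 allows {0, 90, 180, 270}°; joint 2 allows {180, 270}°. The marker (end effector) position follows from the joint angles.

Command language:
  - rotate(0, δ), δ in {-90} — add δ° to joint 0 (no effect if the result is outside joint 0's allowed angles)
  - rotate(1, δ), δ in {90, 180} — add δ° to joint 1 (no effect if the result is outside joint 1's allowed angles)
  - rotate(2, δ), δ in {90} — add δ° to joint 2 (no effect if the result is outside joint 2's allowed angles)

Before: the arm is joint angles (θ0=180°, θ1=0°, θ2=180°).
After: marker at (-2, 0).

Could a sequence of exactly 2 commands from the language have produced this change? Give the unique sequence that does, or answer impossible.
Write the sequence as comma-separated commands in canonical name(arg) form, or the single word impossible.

begin: joint angles (θ0=180°, θ1=0°, θ2=180°)
1. rotate(1, 90) → joint angles (θ0=180°, θ1=90°, θ2=180°)
2. rotate(1, 90) → joint angles (θ0=180°, θ1=180°, θ2=180°)
no rival 2-sequence matches.

rotate(1, 90), rotate(1, 90)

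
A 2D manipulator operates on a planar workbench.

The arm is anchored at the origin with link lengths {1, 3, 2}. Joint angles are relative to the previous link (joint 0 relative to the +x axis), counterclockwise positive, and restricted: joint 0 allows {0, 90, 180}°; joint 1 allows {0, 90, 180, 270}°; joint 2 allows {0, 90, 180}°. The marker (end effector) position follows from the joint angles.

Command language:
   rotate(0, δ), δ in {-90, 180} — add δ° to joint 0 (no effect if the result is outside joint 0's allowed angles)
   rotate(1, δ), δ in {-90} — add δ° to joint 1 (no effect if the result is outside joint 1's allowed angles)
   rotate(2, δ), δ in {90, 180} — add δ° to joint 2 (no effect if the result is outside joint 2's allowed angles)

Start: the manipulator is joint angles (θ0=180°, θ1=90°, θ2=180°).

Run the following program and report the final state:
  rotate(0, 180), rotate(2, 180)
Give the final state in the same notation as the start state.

joint angles (θ0=0°, θ1=90°, θ2=0°)

t0: joint angles (θ0=180°, θ1=90°, θ2=180°)
[1] after rotate(0, 180): joint angles (θ0=0°, θ1=90°, θ2=180°)
[2] after rotate(2, 180): joint angles (θ0=0°, θ1=90°, θ2=0°)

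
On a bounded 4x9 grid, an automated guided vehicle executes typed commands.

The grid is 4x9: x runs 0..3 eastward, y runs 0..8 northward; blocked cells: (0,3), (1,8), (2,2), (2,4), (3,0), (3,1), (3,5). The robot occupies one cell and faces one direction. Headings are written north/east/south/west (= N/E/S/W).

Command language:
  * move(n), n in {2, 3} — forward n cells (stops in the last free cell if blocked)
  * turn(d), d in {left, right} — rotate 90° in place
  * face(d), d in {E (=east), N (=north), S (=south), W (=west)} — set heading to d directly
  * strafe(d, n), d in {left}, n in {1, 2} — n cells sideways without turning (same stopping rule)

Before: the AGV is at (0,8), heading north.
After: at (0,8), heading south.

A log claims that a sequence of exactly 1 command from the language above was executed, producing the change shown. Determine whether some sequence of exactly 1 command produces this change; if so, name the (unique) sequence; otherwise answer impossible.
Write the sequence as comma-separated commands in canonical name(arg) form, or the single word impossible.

key: parked at (0,8) the whole time — nothing moves the robot
initial: at (0,8), heading north
t=1 face(S) ⇒ at (0,8), heading south
uniquely the one of 10 1-step routes that fits.

face(S)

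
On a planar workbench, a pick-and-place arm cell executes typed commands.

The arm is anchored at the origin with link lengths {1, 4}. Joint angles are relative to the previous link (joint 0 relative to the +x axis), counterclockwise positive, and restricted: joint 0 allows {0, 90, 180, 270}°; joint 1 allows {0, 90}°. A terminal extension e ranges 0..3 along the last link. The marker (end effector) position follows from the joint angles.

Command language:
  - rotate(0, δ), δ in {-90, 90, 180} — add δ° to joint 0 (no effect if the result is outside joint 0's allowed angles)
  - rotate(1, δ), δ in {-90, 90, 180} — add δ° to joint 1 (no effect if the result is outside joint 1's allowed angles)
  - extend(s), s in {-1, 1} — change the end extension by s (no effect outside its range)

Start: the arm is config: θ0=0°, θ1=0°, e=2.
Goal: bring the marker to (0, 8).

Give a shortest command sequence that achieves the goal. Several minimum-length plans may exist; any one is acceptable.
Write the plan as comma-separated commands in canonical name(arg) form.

start: config: θ0=0°, θ1=0°, e=2
t=1 rotate(0, 90) ⇒ config: θ0=90°, θ1=0°, e=2
t=2 extend(1) ⇒ config: θ0=90°, θ1=0°, e=3
nothing shorter than 2 reaches the goal.

rotate(0, 90), extend(1)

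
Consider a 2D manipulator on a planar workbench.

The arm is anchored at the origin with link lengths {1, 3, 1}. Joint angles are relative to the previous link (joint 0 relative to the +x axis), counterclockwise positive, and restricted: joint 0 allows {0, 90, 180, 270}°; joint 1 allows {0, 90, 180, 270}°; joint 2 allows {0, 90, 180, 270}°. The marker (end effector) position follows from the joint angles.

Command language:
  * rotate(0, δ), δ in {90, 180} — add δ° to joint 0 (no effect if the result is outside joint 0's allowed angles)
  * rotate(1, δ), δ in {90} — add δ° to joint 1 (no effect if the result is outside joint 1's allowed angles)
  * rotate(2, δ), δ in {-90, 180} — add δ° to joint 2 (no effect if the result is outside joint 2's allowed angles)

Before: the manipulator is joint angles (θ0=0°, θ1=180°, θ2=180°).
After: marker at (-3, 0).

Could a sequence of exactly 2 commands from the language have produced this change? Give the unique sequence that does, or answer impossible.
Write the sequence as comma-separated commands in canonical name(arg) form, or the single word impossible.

from: joint angles (θ0=0°, θ1=180°, θ2=180°)
[1] after rotate(2, -90): joint angles (θ0=0°, θ1=180°, θ2=90°)
[2] after rotate(2, -90): joint angles (θ0=0°, θ1=180°, θ2=0°)
all 25 alternatives checked — unique.

rotate(2, -90), rotate(2, -90)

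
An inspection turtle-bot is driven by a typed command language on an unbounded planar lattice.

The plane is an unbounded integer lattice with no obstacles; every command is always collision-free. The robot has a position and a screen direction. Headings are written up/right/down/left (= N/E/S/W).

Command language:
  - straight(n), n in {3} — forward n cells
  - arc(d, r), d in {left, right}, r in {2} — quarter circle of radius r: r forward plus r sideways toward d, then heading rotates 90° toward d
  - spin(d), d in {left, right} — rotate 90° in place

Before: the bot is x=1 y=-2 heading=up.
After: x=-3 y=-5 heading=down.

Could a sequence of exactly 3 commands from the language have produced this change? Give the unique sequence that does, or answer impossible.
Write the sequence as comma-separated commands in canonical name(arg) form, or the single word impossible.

key: running straight(3) before arc(left, 2) would end elsewhere — order is forced
start: x=1 y=-2 heading=up
1. arc(left, 2) → x=-1 y=0 heading=left
2. arc(left, 2) → x=-3 y=-2 heading=down
3. straight(3) → x=-3 y=-5 heading=down
all 125 alternatives checked — unique.

arc(left, 2), arc(left, 2), straight(3)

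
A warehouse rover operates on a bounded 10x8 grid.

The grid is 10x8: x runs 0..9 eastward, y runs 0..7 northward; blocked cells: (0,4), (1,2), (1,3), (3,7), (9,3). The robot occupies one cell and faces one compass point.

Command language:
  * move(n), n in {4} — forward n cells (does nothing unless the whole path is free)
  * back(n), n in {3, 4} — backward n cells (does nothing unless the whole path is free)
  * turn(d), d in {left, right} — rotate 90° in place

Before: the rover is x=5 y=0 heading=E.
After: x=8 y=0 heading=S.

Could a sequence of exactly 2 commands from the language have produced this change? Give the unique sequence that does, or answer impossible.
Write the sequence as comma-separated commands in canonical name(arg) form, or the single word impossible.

no 2-step route produces this change.

impossible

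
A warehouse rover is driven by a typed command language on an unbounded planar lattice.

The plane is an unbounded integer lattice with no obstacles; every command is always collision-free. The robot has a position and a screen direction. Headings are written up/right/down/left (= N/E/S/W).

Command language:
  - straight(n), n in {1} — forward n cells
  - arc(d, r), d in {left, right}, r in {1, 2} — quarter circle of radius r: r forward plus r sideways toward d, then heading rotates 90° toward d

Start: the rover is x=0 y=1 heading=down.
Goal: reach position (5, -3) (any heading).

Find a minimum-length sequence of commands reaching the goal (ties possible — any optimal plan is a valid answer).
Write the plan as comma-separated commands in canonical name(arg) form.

arc(left, 2), straight(1), arc(right, 2)

initial: x=0 y=1 heading=down
1. arc(left, 2) → x=2 y=-1 heading=right
2. straight(1) → x=3 y=-1 heading=right
3. arc(right, 2) → x=5 y=-3 heading=down
shorter routes all fall short; 3 is best.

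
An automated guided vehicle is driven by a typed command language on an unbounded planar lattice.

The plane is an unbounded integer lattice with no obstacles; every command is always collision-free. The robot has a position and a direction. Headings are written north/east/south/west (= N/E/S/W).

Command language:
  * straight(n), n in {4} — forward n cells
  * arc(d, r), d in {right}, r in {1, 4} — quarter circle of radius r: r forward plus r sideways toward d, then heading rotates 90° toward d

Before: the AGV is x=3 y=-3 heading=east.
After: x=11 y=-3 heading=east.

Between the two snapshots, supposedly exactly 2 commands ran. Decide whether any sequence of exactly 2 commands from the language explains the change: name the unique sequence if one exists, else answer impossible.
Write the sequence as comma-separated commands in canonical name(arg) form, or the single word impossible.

key: heading stays E — no command in the sequence turns
initial: x=3 y=-3 heading=east
step 1 (straight(4)): x=7 y=-3 heading=east
step 2 (straight(4)): x=11 y=-3 heading=east
all 9 alternatives checked — unique.

straight(4), straight(4)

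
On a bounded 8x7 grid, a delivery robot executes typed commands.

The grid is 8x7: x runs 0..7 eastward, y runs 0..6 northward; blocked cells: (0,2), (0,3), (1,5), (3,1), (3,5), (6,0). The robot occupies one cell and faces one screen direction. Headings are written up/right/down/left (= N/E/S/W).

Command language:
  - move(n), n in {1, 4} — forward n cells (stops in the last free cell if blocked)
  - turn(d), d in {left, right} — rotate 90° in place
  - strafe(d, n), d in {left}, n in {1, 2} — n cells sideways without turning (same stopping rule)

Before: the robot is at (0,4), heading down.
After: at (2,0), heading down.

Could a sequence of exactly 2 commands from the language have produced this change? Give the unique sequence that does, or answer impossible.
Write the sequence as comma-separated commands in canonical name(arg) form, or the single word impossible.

key: still facing S at the end — nothing in the sequence rotates
from: at (0,4), heading down
t=1 strafe(left, 2) ⇒ at (2,4), heading down
t=2 move(4) ⇒ at (2,0), heading down
no rival 2-sequence matches.

strafe(left, 2), move(4)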